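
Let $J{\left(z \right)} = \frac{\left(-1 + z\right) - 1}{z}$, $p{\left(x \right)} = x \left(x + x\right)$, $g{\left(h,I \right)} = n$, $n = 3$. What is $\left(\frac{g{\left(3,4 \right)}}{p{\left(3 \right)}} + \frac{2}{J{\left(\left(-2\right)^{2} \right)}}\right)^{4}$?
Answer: $\frac{390625}{1296} \approx 301.41$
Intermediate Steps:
$g{\left(h,I \right)} = 3$
$p{\left(x \right)} = 2 x^{2}$ ($p{\left(x \right)} = x 2 x = 2 x^{2}$)
$J{\left(z \right)} = \frac{-2 + z}{z}$
$\left(\frac{g{\left(3,4 \right)}}{p{\left(3 \right)}} + \frac{2}{J{\left(\left(-2\right)^{2} \right)}}\right)^{4} = \left(\frac{3}{2 \cdot 3^{2}} + \frac{2}{\frac{1}{\left(-2\right)^{2}} \left(-2 + \left(-2\right)^{2}\right)}\right)^{4} = \left(\frac{3}{2 \cdot 9} + \frac{2}{\frac{1}{4} \left(-2 + 4\right)}\right)^{4} = \left(\frac{3}{18} + \frac{2}{\frac{1}{4} \cdot 2}\right)^{4} = \left(3 \cdot \frac{1}{18} + 2 \frac{1}{\frac{1}{2}}\right)^{4} = \left(\frac{1}{6} + 2 \cdot 2\right)^{4} = \left(\frac{1}{6} + 4\right)^{4} = \left(\frac{25}{6}\right)^{4} = \frac{390625}{1296}$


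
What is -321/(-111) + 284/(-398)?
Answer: 16039/7363 ≈ 2.1783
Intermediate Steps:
-321/(-111) + 284/(-398) = -321*(-1/111) + 284*(-1/398) = 107/37 - 142/199 = 16039/7363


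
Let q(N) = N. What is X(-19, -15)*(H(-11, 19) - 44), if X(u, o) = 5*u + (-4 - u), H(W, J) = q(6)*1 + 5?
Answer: 2640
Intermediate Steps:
H(W, J) = 11 (H(W, J) = 6*1 + 5 = 6 + 5 = 11)
X(u, o) = -4 + 4*u
X(-19, -15)*(H(-11, 19) - 44) = (-4 + 4*(-19))*(11 - 44) = (-4 - 76)*(-33) = -80*(-33) = 2640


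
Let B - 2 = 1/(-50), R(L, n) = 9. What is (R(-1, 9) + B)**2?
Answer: 301401/2500 ≈ 120.56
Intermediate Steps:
B = 99/50 (B = 2 + 1/(-50) = 2 - 1/50 = 99/50 ≈ 1.9800)
(R(-1, 9) + B)**2 = (9 + 99/50)**2 = (549/50)**2 = 301401/2500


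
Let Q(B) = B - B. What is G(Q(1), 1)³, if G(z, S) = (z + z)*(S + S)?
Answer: 0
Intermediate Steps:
Q(B) = 0
G(z, S) = 4*S*z (G(z, S) = (2*z)*(2*S) = 4*S*z)
G(Q(1), 1)³ = (4*1*0)³ = 0³ = 0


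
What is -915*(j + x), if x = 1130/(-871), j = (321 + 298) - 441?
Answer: -140825820/871 ≈ -1.6168e+5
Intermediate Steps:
j = 178 (j = 619 - 441 = 178)
x = -1130/871 (x = 1130*(-1/871) = -1130/871 ≈ -1.2974)
-915*(j + x) = -915*(178 - 1130/871) = -915*153908/871 = -140825820/871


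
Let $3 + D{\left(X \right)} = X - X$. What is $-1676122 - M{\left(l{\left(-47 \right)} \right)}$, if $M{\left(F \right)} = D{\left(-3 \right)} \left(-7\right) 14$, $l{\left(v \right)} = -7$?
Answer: $-1676416$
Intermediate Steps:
$D{\left(X \right)} = -3$ ($D{\left(X \right)} = -3 + \left(X - X\right) = -3 + 0 = -3$)
$M{\left(F \right)} = 294$ ($M{\left(F \right)} = \left(-3\right) \left(-7\right) 14 = 21 \cdot 14 = 294$)
$-1676122 - M{\left(l{\left(-47 \right)} \right)} = -1676122 - 294 = -1676416$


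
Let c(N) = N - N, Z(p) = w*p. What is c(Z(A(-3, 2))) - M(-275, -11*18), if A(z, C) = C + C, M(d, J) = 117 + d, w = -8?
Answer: 158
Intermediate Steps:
A(z, C) = 2*C
Z(p) = -8*p
c(N) = 0
c(Z(A(-3, 2))) - M(-275, -11*18) = 0 - (117 - 275) = 0 - 1*(-158) = 0 + 158 = 158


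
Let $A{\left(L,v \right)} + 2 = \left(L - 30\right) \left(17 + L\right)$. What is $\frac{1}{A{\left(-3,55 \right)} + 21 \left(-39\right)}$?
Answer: $- \frac{1}{1283} \approx -0.00077942$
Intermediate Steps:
$A{\left(L,v \right)} = -2 + \left(-30 + L\right) \left(17 + L\right)$ ($A{\left(L,v \right)} = -2 + \left(L - 30\right) \left(17 + L\right) = -2 + \left(-30 + L\right) \left(17 + L\right)$)
$\frac{1}{A{\left(-3,55 \right)} + 21 \left(-39\right)} = \frac{1}{\left(-512 + \left(-3\right)^{2} - -39\right) + 21 \left(-39\right)} = \frac{1}{\left(-512 + 9 + 39\right) - 819} = \frac{1}{-464 - 819} = \frac{1}{-1283} = - \frac{1}{1283}$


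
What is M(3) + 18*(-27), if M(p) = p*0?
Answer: -486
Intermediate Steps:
M(p) = 0
M(3) + 18*(-27) = 0 + 18*(-27) = 0 - 486 = -486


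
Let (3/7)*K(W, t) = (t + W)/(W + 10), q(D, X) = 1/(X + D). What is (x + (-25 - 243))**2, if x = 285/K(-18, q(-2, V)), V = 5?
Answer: 6226472464/137641 ≈ 45237.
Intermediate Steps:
q(D, X) = 1/(D + X)
K(W, t) = 7*(W + t)/(3*(10 + W)) (K(W, t) = 7*((t + W)/(W + 10))/3 = 7*((W + t)/(10 + W))/3 = 7*(W + t)/(3*(10 + W)))
x = 20520/371 (x = 285/((7*(-18 + 1/(-2 + 5))/(3*(10 - 18)))) = 285/(((7/3)*(-18 + 1/3)/(-8))) = 285/(((7/3)*(-1/8)*(-18 + 1/3))) = 285/(((7/3)*(-1/8)*(-53/3))) = 285/(371/72) = 285*(72/371) = 20520/371 ≈ 55.310)
(x + (-25 - 243))**2 = (20520/371 + (-25 - 243))**2 = (20520/371 - 268)**2 = (-78908/371)**2 = 6226472464/137641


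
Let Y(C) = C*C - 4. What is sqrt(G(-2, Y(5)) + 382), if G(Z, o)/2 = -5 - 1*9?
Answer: sqrt(354) ≈ 18.815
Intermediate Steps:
Y(C) = -4 + C**2 (Y(C) = C**2 - 4 = -4 + C**2)
G(Z, o) = -28 (G(Z, o) = 2*(-5 - 1*9) = 2*(-5 - 9) = 2*(-14) = -28)
sqrt(G(-2, Y(5)) + 382) = sqrt(-28 + 382) = sqrt(354)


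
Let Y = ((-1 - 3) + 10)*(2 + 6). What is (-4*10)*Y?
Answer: -1920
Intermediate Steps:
Y = 48 (Y = (-4 + 10)*8 = 6*8 = 48)
(-4*10)*Y = -4*10*48 = -40*48 = -1920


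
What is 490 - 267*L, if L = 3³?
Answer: -6719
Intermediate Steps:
L = 27
490 - 267*L = 490 - 267*27 = 490 - 7209 = -6719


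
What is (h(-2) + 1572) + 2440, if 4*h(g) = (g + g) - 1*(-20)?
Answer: 4016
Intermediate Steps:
h(g) = 5 + g/2 (h(g) = ((g + g) - 1*(-20))/4 = (2*g + 20)/4 = (20 + 2*g)/4 = 5 + g/2)
(h(-2) + 1572) + 2440 = ((5 + (1/2)*(-2)) + 1572) + 2440 = ((5 - 1) + 1572) + 2440 = (4 + 1572) + 2440 = 1576 + 2440 = 4016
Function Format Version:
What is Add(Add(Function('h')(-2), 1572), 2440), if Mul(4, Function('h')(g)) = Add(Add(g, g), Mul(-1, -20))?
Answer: 4016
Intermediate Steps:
Function('h')(g) = Add(5, Mul(Rational(1, 2), g)) (Function('h')(g) = Mul(Rational(1, 4), Add(Add(g, g), Mul(-1, -20))) = Mul(Rational(1, 4), Add(Mul(2, g), 20)) = Mul(Rational(1, 4), Add(20, Mul(2, g))) = Add(5, Mul(Rational(1, 2), g)))
Add(Add(Function('h')(-2), 1572), 2440) = Add(Add(Add(5, Mul(Rational(1, 2), -2)), 1572), 2440) = Add(Add(Add(5, -1), 1572), 2440) = Add(Add(4, 1572), 2440) = Add(1576, 2440) = 4016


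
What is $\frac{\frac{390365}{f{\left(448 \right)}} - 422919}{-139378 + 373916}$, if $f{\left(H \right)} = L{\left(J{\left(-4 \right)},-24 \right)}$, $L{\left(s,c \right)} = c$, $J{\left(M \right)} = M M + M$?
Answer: $- \frac{10540421}{5628912} \approx -1.8726$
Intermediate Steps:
$J{\left(M \right)} = M + M^{2}$ ($J{\left(M \right)} = M^{2} + M = M + M^{2}$)
$f{\left(H \right)} = -24$
$\frac{\frac{390365}{f{\left(448 \right)}} - 422919}{-139378 + 373916} = \frac{\frac{390365}{-24} - 422919}{-139378 + 373916} = \frac{390365 \left(- \frac{1}{24}\right) - 422919}{234538} = \left(- \frac{390365}{24} - 422919\right) \frac{1}{234538} = \left(- \frac{10540421}{24}\right) \frac{1}{234538} = - \frac{10540421}{5628912}$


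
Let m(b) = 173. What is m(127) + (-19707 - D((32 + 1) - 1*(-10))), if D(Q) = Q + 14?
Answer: -19591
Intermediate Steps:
D(Q) = 14 + Q
m(127) + (-19707 - D((32 + 1) - 1*(-10))) = 173 + (-19707 - (14 + ((32 + 1) - 1*(-10)))) = 173 + (-19707 - (14 + (33 + 10))) = 173 + (-19707 - (14 + 43)) = 173 + (-19707 - 1*57) = 173 + (-19707 - 57) = 173 - 19764 = -19591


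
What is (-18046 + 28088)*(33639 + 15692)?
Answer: 495381902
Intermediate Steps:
(-18046 + 28088)*(33639 + 15692) = 10042*49331 = 495381902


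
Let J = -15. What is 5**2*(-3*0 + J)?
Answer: -375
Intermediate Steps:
5**2*(-3*0 + J) = 5**2*(-3*0 - 15) = 25*(0 - 15) = 25*(-15) = -375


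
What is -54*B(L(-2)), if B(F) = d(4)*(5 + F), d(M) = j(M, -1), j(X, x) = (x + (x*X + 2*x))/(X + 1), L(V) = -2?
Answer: 1134/5 ≈ 226.80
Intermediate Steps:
j(X, x) = (3*x + X*x)/(1 + X) (j(X, x) = (x + (X*x + 2*x))/(1 + X) = (x + (2*x + X*x))/(1 + X) = (3*x + X*x)/(1 + X))
d(M) = -(3 + M)/(1 + M)
B(F) = -7 - 7*F/5 (B(F) = ((-3 - 1*4)/(1 + 4))*(5 + F) = ((-3 - 4)/5)*(5 + F) = ((⅕)*(-7))*(5 + F) = -7*(5 + F)/5 = -7 - 7*F/5)
-54*B(L(-2)) = -54*(-7 - 7/5*(-2)) = -54*(-7 + 14/5) = -54*(-21/5) = 1134/5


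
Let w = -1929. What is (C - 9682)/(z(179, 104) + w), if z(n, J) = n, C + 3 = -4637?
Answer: 1023/125 ≈ 8.1840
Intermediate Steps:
C = -4640 (C = -3 - 4637 = -4640)
(C - 9682)/(z(179, 104) + w) = (-4640 - 9682)/(179 - 1929) = -14322/(-1750) = -14322*(-1/1750) = 1023/125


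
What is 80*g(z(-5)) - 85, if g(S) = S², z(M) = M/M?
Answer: -5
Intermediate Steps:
z(M) = 1
80*g(z(-5)) - 85 = 80*1² - 85 = 80*1 - 85 = 80 - 85 = -5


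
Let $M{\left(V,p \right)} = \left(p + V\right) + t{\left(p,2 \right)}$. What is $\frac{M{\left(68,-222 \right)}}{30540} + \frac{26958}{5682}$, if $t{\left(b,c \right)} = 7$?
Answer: $\frac{45692337}{9640460} \approx 4.7396$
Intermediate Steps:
$M{\left(V,p \right)} = 7 + V + p$ ($M{\left(V,p \right)} = \left(p + V\right) + 7 = \left(V + p\right) + 7 = 7 + V + p$)
$\frac{M{\left(68,-222 \right)}}{30540} + \frac{26958}{5682} = \frac{7 + 68 - 222}{30540} + \frac{26958}{5682} = \left(-147\right) \frac{1}{30540} + 26958 \cdot \frac{1}{5682} = - \frac{49}{10180} + \frac{4493}{947} = \frac{45692337}{9640460}$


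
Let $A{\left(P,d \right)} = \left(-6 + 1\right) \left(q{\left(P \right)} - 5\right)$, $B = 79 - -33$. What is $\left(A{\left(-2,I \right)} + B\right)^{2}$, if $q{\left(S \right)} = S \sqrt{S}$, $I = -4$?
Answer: $18569 + 2740 i \sqrt{2} \approx 18569.0 + 3874.9 i$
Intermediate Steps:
$q{\left(S \right)} = S^{\frac{3}{2}}$
$B = 112$ ($B = 79 + 33 = 112$)
$A{\left(P,d \right)} = 25 - 5 P^{\frac{3}{2}}$ ($A{\left(P,d \right)} = \left(-6 + 1\right) \left(P^{\frac{3}{2}} - 5\right) = - 5 \left(-5 + P^{\frac{3}{2}}\right) = 25 - 5 P^{\frac{3}{2}}$)
$\left(A{\left(-2,I \right)} + B\right)^{2} = \left(\left(25 - 5 \left(-2\right)^{\frac{3}{2}}\right) + 112\right)^{2} = \left(\left(25 - 5 \left(- 2 i \sqrt{2}\right)\right) + 112\right)^{2} = \left(\left(25 + 10 i \sqrt{2}\right) + 112\right)^{2} = \left(137 + 10 i \sqrt{2}\right)^{2}$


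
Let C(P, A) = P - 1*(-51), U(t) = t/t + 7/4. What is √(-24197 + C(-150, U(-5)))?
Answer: 2*I*√6074 ≈ 155.87*I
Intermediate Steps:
U(t) = 11/4 (U(t) = 1 + 7*(¼) = 1 + 7/4 = 11/4)
C(P, A) = 51 + P (C(P, A) = P + 51 = 51 + P)
√(-24197 + C(-150, U(-5))) = √(-24197 + (51 - 150)) = √(-24197 - 99) = √(-24296) = 2*I*√6074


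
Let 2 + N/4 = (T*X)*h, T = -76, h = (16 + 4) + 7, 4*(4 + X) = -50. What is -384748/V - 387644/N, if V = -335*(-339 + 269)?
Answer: -1092756517/56708800 ≈ -19.270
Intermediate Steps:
X = -33/2 (X = -4 + (1/4)*(-50) = -4 - 25/2 = -33/2 ≈ -16.500)
h = 27 (h = 20 + 7 = 27)
V = 23450 (V = -335*(-70) = 23450)
N = 135424 (N = -8 + 4*(-76*(-33/2)*27) = -8 + 4*(1254*27) = -8 + 4*33858 = -8 + 135432 = 135424)
-384748/V - 387644/N = -384748/23450 - 387644/135424 = -384748*1/23450 - 387644*1/135424 = -27482/1675 - 96911/33856 = -1092756517/56708800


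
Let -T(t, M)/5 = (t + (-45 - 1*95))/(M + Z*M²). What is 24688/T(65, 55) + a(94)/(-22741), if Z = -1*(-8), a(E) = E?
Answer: 907831997186/568525 ≈ 1.5968e+6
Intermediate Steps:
Z = 8
T(t, M) = -5*(-140 + t)/(M + 8*M²) (T(t, M) = -5*(t + (-45 - 1*95))/(M + 8*M²) = -5*(t + (-45 - 95))/(M + 8*M²) = -5*(t - 140)/(M + 8*M²) = -5*(-140 + t)/(M + 8*M²))
24688/T(65, 55) + a(94)/(-22741) = 24688/((5*(140 - 1*65)/(55*(1 + 8*55)))) + 94/(-22741) = 24688/((5*(1/55)*(140 - 65)/(1 + 440))) + 94*(-1/22741) = 24688/((5*(1/55)*75/441)) - 94/22741 = 24688/((5*(1/55)*(1/441)*75)) - 94/22741 = 24688/(25/1617) - 94/22741 = 24688*(1617/25) - 94/22741 = 39920496/25 - 94/22741 = 907831997186/568525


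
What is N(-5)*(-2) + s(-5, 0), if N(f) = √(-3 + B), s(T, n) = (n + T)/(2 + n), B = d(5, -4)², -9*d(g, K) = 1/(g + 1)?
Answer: -5/2 - I*√8747/27 ≈ -2.5 - 3.4639*I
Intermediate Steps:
d(g, K) = -1/(9*(1 + g)) (d(g, K) = -1/(9*(g + 1)) = -1/(9*(1 + g)))
B = 1/2916 (B = (-1/(9 + 9*5))² = (-1/(9 + 45))² = (-1/54)² = 1/2916 ≈ 0.00034294)
s(T, n) = (T + n)/(2 + n)
N(f) = I*√8747/54 (N(f) = √(-3 + 1/2916) = √(-8747/2916) = I*√8747/54)
N(-5)*(-2) + s(-5, 0) = (I*√8747/54)*(-2) + (-5 + 0)/(2 + 0) = -I*√8747/27 - 5/2 = -5/2 - I*√8747/27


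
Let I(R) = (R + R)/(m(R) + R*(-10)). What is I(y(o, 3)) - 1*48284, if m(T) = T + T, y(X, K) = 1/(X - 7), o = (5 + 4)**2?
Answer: -193137/4 ≈ -48284.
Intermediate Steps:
o = 81 (o = 9**2 = 81)
y(X, K) = 1/(-7 + X)
m(T) = 2*T
I(R) = -1/4 (I(R) = (R + R)/(2*R + R*(-10)) = (2*R)/(2*R - 10*R) = (2*R)/((-8*R)) = (2*R)*(-1/(8*R)) = -1/4)
I(y(o, 3)) - 1*48284 = -1/4 - 1*48284 = -1/4 - 48284 = -193137/4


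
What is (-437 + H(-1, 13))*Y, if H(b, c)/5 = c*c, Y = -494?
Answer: -201552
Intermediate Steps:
H(b, c) = 5*c² (H(b, c) = 5*(c*c) = 5*c²)
(-437 + H(-1, 13))*Y = (-437 + 5*13²)*(-494) = (-437 + 5*169)*(-494) = (-437 + 845)*(-494) = 408*(-494) = -201552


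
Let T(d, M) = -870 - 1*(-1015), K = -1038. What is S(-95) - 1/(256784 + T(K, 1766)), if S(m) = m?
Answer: -24408256/256929 ≈ -95.000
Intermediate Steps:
T(d, M) = 145 (T(d, M) = -870 + 1015 = 145)
S(-95) - 1/(256784 + T(K, 1766)) = -95 - 1/(256784 + 145) = -95 - 1/256929 = -24408256/256929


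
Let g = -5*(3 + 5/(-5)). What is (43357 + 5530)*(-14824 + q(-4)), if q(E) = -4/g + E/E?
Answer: -3623162231/5 ≈ -7.2463e+8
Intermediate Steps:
g = -10 (g = -5*(3 + 5*(-⅕)) = -5*(3 - 1) = -5*2 = -10)
q(E) = 7/5 (q(E) = -4/(-10) + E/E = -4*(-⅒) + 1 = ⅖ + 1 = 7/5)
(43357 + 5530)*(-14824 + q(-4)) = (43357 + 5530)*(-14824 + 7/5) = 48887*(-74113/5) = -3623162231/5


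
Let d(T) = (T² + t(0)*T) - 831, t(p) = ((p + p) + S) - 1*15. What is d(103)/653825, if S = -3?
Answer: 7924/653825 ≈ 0.012119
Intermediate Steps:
t(p) = -18 + 2*p (t(p) = ((p + p) - 3) - 1*15 = (2*p - 3) - 15 = (-3 + 2*p) - 15 = -18 + 2*p)
d(T) = -831 + T² - 18*T (d(T) = (T² + (-18 + 2*0)*T) - 831 = (T² + (-18 + 0)*T) - 831 = (T² - 18*T) - 831 = -831 + T² - 18*T)
d(103)/653825 = (-831 + 103² - 18*103)/653825 = (-831 + 10609 - 1854)*(1/653825) = 7924*(1/653825) = 7924/653825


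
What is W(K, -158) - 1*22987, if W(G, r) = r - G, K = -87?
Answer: -23058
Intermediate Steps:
W(K, -158) - 1*22987 = (-158 - 1*(-87)) - 1*22987 = (-158 + 87) - 22987 = -71 - 22987 = -23058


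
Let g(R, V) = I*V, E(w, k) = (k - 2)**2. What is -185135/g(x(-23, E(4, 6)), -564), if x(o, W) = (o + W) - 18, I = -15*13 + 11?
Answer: -185135/103776 ≈ -1.7840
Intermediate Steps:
E(w, k) = (-2 + k)**2
I = -184 (I = -195 + 11 = -184)
x(o, W) = -18 + W + o (x(o, W) = (W + o) - 18 = -18 + W + o)
g(R, V) = -184*V
-185135/g(x(-23, E(4, 6)), -564) = -185135/((-184*(-564))) = -185135/103776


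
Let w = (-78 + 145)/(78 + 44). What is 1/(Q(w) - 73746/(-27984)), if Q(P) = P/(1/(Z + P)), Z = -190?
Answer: -17354744/1759898975 ≈ -0.0098612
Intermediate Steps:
w = 67/122 ≈ 0.54918
Q(P) = P*(-190 + P) (Q(P) = P/(1/(-190 + P)) = P*(-190 + P))
1/(Q(w) - 73746/(-27984)) = 1/(67*(-190 + 67/122)/122 - 73746/(-27984)) = 1/((67/122)*(-23113/122) - 73746*(-1/27984)) = 1/(-1548571/14884 + 12291/4664) = 1/(-1759898975/17354744) = -17354744/1759898975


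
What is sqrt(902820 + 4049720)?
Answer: 2*sqrt(1238135) ≈ 2225.4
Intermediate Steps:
sqrt(902820 + 4049720) = sqrt(4952540) = 2*sqrt(1238135)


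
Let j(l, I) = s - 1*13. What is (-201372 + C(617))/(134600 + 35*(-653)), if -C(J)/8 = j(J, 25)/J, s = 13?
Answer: -201372/111745 ≈ -1.8021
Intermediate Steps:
j(l, I) = 0 (j(l, I) = 13 - 1*13 = 13 - 13 = 0)
C(J) = 0 (C(J) = -0/J = -8*0 = 0)
(-201372 + C(617))/(134600 + 35*(-653)) = (-201372 + 0)/(134600 + 35*(-653)) = -201372/(134600 - 22855) = -201372/111745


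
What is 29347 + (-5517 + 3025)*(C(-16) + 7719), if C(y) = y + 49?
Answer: -19288637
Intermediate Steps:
C(y) = 49 + y
29347 + (-5517 + 3025)*(C(-16) + 7719) = 29347 + (-5517 + 3025)*((49 - 16) + 7719) = 29347 - 2492*(33 + 7719) = 29347 - 2492*7752 = 29347 - 19317984 = -19288637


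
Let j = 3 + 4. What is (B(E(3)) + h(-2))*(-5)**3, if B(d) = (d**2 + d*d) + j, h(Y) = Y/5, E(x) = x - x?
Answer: -825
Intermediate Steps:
j = 7
E(x) = 0
h(Y) = Y/5 (h(Y) = Y*(1/5) = Y/5)
B(d) = 7 + 2*d**2 (B(d) = (d**2 + d*d) + 7 = (d**2 + d**2) + 7 = 2*d**2 + 7 = 7 + 2*d**2)
(B(E(3)) + h(-2))*(-5)**3 = ((7 + 2*0**2) + (1/5)*(-2))*(-5)**3 = ((7 + 2*0) - 2/5)*(-125) = ((7 + 0) - 2/5)*(-125) = (7 - 2/5)*(-125) = (33/5)*(-125) = -825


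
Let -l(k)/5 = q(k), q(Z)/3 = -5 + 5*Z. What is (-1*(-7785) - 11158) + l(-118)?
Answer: 5552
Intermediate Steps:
q(Z) = -15 + 15*Z (q(Z) = 3*(-5 + 5*Z) = -15 + 15*Z)
l(k) = 75 - 75*k (l(k) = -5*(-15 + 15*k) = 75 - 75*k)
(-1*(-7785) - 11158) + l(-118) = (-1*(-7785) - 11158) + (75 - 75*(-118)) = (7785 - 11158) + (75 + 8850) = -3373 + 8925 = 5552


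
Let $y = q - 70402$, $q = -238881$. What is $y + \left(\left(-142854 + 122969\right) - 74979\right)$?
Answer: $-404147$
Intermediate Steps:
$y = -309283$ ($y = -238881 - 70402 = -309283$)
$y + \left(\left(-142854 + 122969\right) - 74979\right) = -309283 + \left(\left(-142854 + 122969\right) - 74979\right) = -309283 - 94864 = -404147$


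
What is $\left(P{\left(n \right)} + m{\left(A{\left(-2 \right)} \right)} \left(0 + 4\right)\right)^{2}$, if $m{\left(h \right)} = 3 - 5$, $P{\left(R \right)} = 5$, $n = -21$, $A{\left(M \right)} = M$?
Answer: $9$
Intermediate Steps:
$m{\left(h \right)} = -2$ ($m{\left(h \right)} = 3 - 5 = -2$)
$\left(P{\left(n \right)} + m{\left(A{\left(-2 \right)} \right)} \left(0 + 4\right)\right)^{2} = \left(5 - 2 \left(0 + 4\right)\right)^{2} = \left(5 - 8\right)^{2} = \left(-3\right)^{2} = 9$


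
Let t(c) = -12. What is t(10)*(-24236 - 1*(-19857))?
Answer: 52548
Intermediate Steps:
t(10)*(-24236 - 1*(-19857)) = -12*(-24236 - 1*(-19857)) = -12*(-24236 + 19857) = -12*(-4379) = 52548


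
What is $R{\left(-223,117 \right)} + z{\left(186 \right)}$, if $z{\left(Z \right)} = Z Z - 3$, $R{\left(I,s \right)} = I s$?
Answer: $8502$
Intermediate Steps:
$z{\left(Z \right)} = -3 + Z^{2}$ ($z{\left(Z \right)} = Z^{2} - 3 = -3 + Z^{2}$)
$R{\left(-223,117 \right)} + z{\left(186 \right)} = \left(-223\right) 117 - \left(3 - 186^{2}\right) = -26091 + \left(-3 + 34596\right) = -26091 + 34593 = 8502$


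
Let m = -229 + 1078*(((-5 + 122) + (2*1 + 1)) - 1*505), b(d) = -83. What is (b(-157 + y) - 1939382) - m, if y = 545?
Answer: -1524206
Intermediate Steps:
m = -415259 (m = -229 + 1078*((117 + (2 + 1)) - 505) = -229 + 1078*((117 + 3) - 505) = -229 + 1078*(120 - 505) = -229 + 1078*(-385) = -229 - 415030 = -415259)
(b(-157 + y) - 1939382) - m = (-83 - 1939382) - 1*(-415259) = -1939465 + 415259 = -1524206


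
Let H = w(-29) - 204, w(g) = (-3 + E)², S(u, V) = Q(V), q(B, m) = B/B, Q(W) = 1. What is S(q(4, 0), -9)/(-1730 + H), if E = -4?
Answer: -1/1885 ≈ -0.00053050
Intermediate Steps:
q(B, m) = 1
S(u, V) = 1
w(g) = 49 (w(g) = (-3 - 4)² = (-7)² = 49)
H = -155 (H = 49 - 204 = -155)
S(q(4, 0), -9)/(-1730 + H) = 1/(-1730 - 155) = 1/(-1885) = -1/1885*1 = -1/1885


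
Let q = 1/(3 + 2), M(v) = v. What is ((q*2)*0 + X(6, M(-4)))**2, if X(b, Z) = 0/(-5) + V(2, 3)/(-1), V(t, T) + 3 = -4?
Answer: 49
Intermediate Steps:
V(t, T) = -7 (V(t, T) = -3 - 4 = -7)
q = 1/5 ≈ 0.20000
X(b, Z) = 7 (X(b, Z) = 0/(-5) - 7/(-1) = 0*(-1/5) - 7*(-1) = 0 + 7 = 7)
((q*2)*0 + X(6, M(-4)))**2 = (((1/5)*2)*0 + 7)**2 = ((2/5)*0 + 7)**2 = (0 + 7)**2 = 7**2 = 49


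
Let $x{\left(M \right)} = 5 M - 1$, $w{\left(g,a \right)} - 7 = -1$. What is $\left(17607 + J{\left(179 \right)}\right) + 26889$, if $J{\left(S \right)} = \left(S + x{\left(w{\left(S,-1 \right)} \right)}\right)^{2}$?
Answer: $87760$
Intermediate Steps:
$w{\left(g,a \right)} = 6$ ($w{\left(g,a \right)} = 7 - 1 = 6$)
$x{\left(M \right)} = -1 + 5 M$
$J{\left(S \right)} = \left(29 + S\right)^{2}$ ($J{\left(S \right)} = \left(S + \left(-1 + 5 \cdot 6\right)\right)^{2} = \left(S + \left(-1 + 30\right)\right)^{2} = \left(S + 29\right)^{2} = \left(29 + S\right)^{2}$)
$\left(17607 + J{\left(179 \right)}\right) + 26889 = \left(17607 + \left(29 + 179\right)^{2}\right) + 26889 = \left(17607 + 208^{2}\right) + 26889 = \left(17607 + 43264\right) + 26889 = 60871 + 26889 = 87760$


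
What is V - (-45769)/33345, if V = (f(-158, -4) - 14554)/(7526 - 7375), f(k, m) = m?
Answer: -478525391/5035095 ≈ -95.038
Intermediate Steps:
V = -14558/151 (V = (-4 - 14554)/(7526 - 7375) = -14558/151 ≈ -96.411)
V - (-45769)/33345 = -14558/151 - (-45769)/33345 = -14558/151 - 1*(-45769/33345) = -14558/151 + 45769/33345 = -478525391/5035095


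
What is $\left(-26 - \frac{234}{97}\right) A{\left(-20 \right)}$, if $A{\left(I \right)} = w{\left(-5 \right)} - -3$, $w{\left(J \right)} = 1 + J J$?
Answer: $- \frac{79924}{97} \approx -823.96$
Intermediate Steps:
$w{\left(J \right)} = 1 + J^{2}$
$A{\left(I \right)} = 29$ ($A{\left(I \right)} = \left(1 + \left(-5\right)^{2}\right) - -3 = \left(1 + 25\right) + 3 = 26 + 3 = 29$)
$\left(-26 - \frac{234}{97}\right) A{\left(-20 \right)} = \left(-26 - \frac{234}{97}\right) 29 = \left(- \frac{2756}{97}\right) 29 = - \frac{79924}{97}$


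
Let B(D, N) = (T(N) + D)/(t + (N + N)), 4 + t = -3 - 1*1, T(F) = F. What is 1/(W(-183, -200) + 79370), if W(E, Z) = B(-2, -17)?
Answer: 42/3333559 ≈ 1.2599e-5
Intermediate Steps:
t = -8 (t = -4 + (-3 - 1*1) = -4 + (-3 - 1) = -4 - 4 = -8)
B(D, N) = (D + N)/(-8 + 2*N) (B(D, N) = (N + D)/(-8 + (N + N)) = (D + N)/(-8 + 2*N))
W(E, Z) = 19/42 (W(E, Z) = (-2 - 17)/(2*(-4 - 17)) = (½)*(-19)/(-21) = (½)*(-1/21)*(-19) = 19/42)
1/(W(-183, -200) + 79370) = 1/(19/42 + 79370) = 1/(3333559/42) = 42/3333559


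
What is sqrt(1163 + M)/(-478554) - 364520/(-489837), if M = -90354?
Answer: 364520/489837 - I*sqrt(89191)/478554 ≈ 0.74417 - 0.00062406*I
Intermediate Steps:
sqrt(1163 + M)/(-478554) - 364520/(-489837) = sqrt(1163 - 90354)/(-478554) - 364520/(-489837) = sqrt(-89191)*(-1/478554) - 364520*(-1/489837) = (I*sqrt(89191))*(-1/478554) + 364520/489837 = -I*sqrt(89191)/478554 + 364520/489837 = 364520/489837 - I*sqrt(89191)/478554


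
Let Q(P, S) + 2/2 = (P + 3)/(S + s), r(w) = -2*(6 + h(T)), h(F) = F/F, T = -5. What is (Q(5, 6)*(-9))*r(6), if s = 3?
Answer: -14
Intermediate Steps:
h(F) = 1
r(w) = -14 (r(w) = -2*(6 + 1) = -2*7 = -14)
Q(P, S) = -1 + (3 + P)/(3 + S) (Q(P, S) = -1 + (P + 3)/(S + 3) = -1 + (3 + P)/(3 + S))
(Q(5, 6)*(-9))*r(6) = (((5 - 1*6)/(3 + 6))*(-9))*(-14) = (((5 - 6)/9)*(-9))*(-14) = (((1/9)*(-1))*(-9))*(-14) = -1/9*(-9)*(-14) = 1*(-14) = -14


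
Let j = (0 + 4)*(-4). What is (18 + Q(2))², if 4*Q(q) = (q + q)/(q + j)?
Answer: 63001/196 ≈ 321.43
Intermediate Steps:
j = -16 (j = 4*(-4) = -16)
Q(q) = q/(2*(-16 + q)) (Q(q) = ((q + q)/(q - 16))/4 = ((2*q)/(-16 + q))/4 = (2*q/(-16 + q))/4 = q/(2*(-16 + q)))
(18 + Q(2))² = (18 + (½)*2/(-16 + 2))² = (18 + (½)*2/(-14))² = (18 + (½)*2*(-1/14))² = (18 - 1/14)² = (251/14)² = 63001/196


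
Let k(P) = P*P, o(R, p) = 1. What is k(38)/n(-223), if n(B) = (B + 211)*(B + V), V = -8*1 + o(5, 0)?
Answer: 361/690 ≈ 0.52319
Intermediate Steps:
k(P) = P²
V = -7 (V = -8*1 + 1 = -8 + 1 = -7)
n(B) = (-7 + B)*(211 + B) (n(B) = (B + 211)*(B - 7) = (211 + B)*(-7 + B) = (-7 + B)*(211 + B))
k(38)/n(-223) = 38²/(-1477 + (-223)² + 204*(-223)) = 1444/(-1477 + 49729 - 45492) = 1444/2760 = 1444*(1/2760) = 361/690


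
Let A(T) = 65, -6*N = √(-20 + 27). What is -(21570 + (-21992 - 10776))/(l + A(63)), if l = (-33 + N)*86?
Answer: -139734243/34596409 + 722271*√7/34596409 ≈ -3.9837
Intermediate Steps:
N = -√7/6 (N = -√(-20 + 27)/6 = -√7/6 ≈ -0.44096)
l = -2838 - 43*√7/3 (l = (-33 - √7/6)*86 = -2838 - 43*√7/3 ≈ -2875.9)
-(21570 + (-21992 - 10776))/(l + A(63)) = -(21570 + (-21992 - 10776))/((-2838 - 43*√7/3) + 65) = -(21570 - 32768)/(-2773 - 43*√7/3) = -(-11198)/(-2773 - 43*√7/3) = 11198/(-2773 - 43*√7/3)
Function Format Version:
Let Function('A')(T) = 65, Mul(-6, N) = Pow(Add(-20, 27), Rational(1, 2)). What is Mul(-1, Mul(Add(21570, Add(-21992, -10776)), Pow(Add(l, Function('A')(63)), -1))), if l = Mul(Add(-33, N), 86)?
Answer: Add(Rational(-139734243, 34596409), Mul(Rational(722271, 34596409), Pow(7, Rational(1, 2)))) ≈ -3.9837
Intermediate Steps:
N = Mul(Rational(-1, 6), Pow(7, Rational(1, 2))) (N = Mul(Rational(-1, 6), Pow(Add(-20, 27), Rational(1, 2))) = Mul(Rational(-1, 6), Pow(7, Rational(1, 2))) ≈ -0.44096)
l = Add(-2838, Mul(Rational(-43, 3), Pow(7, Rational(1, 2)))) (l = Mul(Add(-33, Mul(Rational(-1, 6), Pow(7, Rational(1, 2)))), 86) = Add(-2838, Mul(Rational(-43, 3), Pow(7, Rational(1, 2)))) ≈ -2875.9)
Mul(-1, Mul(Add(21570, Add(-21992, -10776)), Pow(Add(l, Function('A')(63)), -1))) = Mul(-1, Mul(Add(21570, Add(-21992, -10776)), Pow(Add(Add(-2838, Mul(Rational(-43, 3), Pow(7, Rational(1, 2)))), 65), -1))) = Mul(-1, Mul(Add(21570, -32768), Pow(Add(-2773, Mul(Rational(-43, 3), Pow(7, Rational(1, 2)))), -1))) = Mul(-1, Mul(-11198, Pow(Add(-2773, Mul(Rational(-43, 3), Pow(7, Rational(1, 2)))), -1))) = Mul(11198, Pow(Add(-2773, Mul(Rational(-43, 3), Pow(7, Rational(1, 2)))), -1))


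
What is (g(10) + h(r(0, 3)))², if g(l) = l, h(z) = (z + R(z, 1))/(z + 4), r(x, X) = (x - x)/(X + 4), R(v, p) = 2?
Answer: 441/4 ≈ 110.25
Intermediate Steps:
r(x, X) = 0 (r(x, X) = 0/(4 + X) = 0)
h(z) = (2 + z)/(4 + z) (h(z) = (z + 2)/(z + 4) = (2 + z)/(4 + z))
(g(10) + h(r(0, 3)))² = (10 + (2 + 0)/(4 + 0))² = (10 + 2/4)² = (10 + (¼)*2)² = (10 + ½)² = (21/2)² = 441/4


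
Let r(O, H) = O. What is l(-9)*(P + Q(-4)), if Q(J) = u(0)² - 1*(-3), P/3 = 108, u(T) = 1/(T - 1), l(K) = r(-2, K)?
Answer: -656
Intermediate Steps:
l(K) = -2
u(T) = 1/(-1 + T)
P = 324 (P = 3*108 = 324)
Q(J) = 4 (Q(J) = (1/(-1 + 0))² - 1*(-3) = (1/(-1))² + 3 = (-1)² + 3 = 1 + 3 = 4)
l(-9)*(P + Q(-4)) = -2*(324 + 4) = -2*328 = -656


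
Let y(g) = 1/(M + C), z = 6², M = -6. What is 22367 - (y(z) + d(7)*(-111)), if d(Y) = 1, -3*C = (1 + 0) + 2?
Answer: 157347/7 ≈ 22478.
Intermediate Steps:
z = 36
C = -1 (C = -((1 + 0) + 2)/3 = -(1 + 2)/3 = -⅓*3 = -1)
y(g) = -⅐ (y(g) = 1/(-6 - 1) = 1/(-7) = -⅐)
22367 - (y(z) + d(7)*(-111)) = 22367 - (-⅐ + 1*(-111)) = 22367 - (-⅐ - 111) = 22367 - 1*(-778/7) = 22367 + 778/7 = 157347/7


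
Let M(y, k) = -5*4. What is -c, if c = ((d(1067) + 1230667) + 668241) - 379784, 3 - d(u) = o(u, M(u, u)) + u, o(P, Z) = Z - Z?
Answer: -1518060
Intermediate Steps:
M(y, k) = -20
o(P, Z) = 0
d(u) = 3 - u (d(u) = 3 - (0 + u) = 3 - u)
c = 1518060 (c = (((3 - 1*1067) + 1230667) + 668241) - 379784 = (((3 - 1067) + 1230667) + 668241) - 379784 = ((-1064 + 1230667) + 668241) - 379784 = (1229603 + 668241) - 379784 = 1897844 - 379784 = 1518060)
-c = -1*1518060 = -1518060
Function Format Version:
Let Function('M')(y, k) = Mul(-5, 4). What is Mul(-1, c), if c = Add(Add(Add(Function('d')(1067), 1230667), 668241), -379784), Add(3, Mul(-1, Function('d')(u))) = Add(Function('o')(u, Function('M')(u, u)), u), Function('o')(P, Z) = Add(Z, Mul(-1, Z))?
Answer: -1518060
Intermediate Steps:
Function('M')(y, k) = -20
Function('o')(P, Z) = 0
Function('d')(u) = Add(3, Mul(-1, u)) (Function('d')(u) = Add(3, Mul(-1, Add(0, u))) = Add(3, Mul(-1, u)))
c = 1518060 (c = Add(Add(Add(Add(3, Mul(-1, 1067)), 1230667), 668241), -379784) = Add(Add(Add(Add(3, -1067), 1230667), 668241), -379784) = Add(Add(Add(-1064, 1230667), 668241), -379784) = Add(Add(1229603, 668241), -379784) = Add(1897844, -379784) = 1518060)
Mul(-1, c) = Mul(-1, 1518060) = -1518060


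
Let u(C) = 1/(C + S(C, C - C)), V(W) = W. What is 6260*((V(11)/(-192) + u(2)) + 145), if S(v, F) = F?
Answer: 43702625/48 ≈ 9.1047e+5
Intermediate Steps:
u(C) = 1/C (u(C) = 1/(C + (C - C)) = 1/(C + 0) = 1/C)
6260*((V(11)/(-192) + u(2)) + 145) = 6260*((11/(-192) + 1/2) + 145) = 6260*((11*(-1/192) + ½) + 145) = 6260*((-11/192 + ½) + 145) = 6260*(85/192 + 145) = 6260*(27925/192) = 43702625/48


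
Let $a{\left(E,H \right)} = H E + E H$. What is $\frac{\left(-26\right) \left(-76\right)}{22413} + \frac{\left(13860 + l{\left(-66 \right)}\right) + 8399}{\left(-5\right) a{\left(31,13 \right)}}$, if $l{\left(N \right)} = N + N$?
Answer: $- \frac{15740941}{2913690} \approx -5.4024$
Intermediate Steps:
$a{\left(E,H \right)} = 2 E H$ ($a{\left(E,H \right)} = E H + E H = 2 E H$)
$l{\left(N \right)} = 2 N$
$\frac{\left(-26\right) \left(-76\right)}{22413} + \frac{\left(13860 + l{\left(-66 \right)}\right) + 8399}{\left(-5\right) a{\left(31,13 \right)}} = \frac{\left(-26\right) \left(-76\right)}{22413} + \frac{\left(13860 + 2 \left(-66\right)\right) + 8399}{\left(-5\right) 2 \cdot 31 \cdot 13} = 1976 \cdot \frac{1}{22413} + \frac{\left(13860 - 132\right) + 8399}{\left(-5\right) 806} = \frac{1976}{22413} + \frac{13728 + 8399}{-4030} = \frac{1976}{22413} + 22127 \left(- \frac{1}{4030}\right) = \frac{1976}{22413} - \frac{22127}{4030} = - \frac{15740941}{2913690}$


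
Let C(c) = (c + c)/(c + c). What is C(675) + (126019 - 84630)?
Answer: 41390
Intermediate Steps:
C(c) = 1 (C(c) = (2*c)/((2*c)) = (2*c)*(1/(2*c)) = 1)
C(675) + (126019 - 84630) = 1 + (126019 - 84630) = 1 + 41389 = 41390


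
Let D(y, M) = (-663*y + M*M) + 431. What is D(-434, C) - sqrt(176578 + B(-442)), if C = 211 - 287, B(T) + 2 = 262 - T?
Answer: 293949 - 8*sqrt(2770) ≈ 2.9353e+5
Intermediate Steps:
B(T) = 260 - T (B(T) = -2 + (262 - T) = 260 - T)
C = -76
D(y, M) = 431 + M**2 - 663*y (D(y, M) = (-663*y + M**2) + 431 = (M**2 - 663*y) + 431 = 431 + M**2 - 663*y)
D(-434, C) - sqrt(176578 + B(-442)) = (431 + (-76)**2 - 663*(-434)) - sqrt(176578 + (260 - 1*(-442))) = (431 + 5776 + 287742) - sqrt(176578 + (260 + 442)) = 293949 - sqrt(176578 + 702) = 293949 - sqrt(177280) = 293949 - 8*sqrt(2770)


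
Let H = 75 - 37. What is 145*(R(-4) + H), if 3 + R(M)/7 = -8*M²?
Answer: -127455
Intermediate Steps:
H = 38
R(M) = -21 - 56*M² (R(M) = -21 + 7*(-8*M²) = -21 - 56*M²)
145*(R(-4) + H) = 145*((-21 - 56*(-4)²) + 38) = 145*((-21 - 56*16) + 38) = 145*((-21 - 896) + 38) = 145*(-917 + 38) = 145*(-879) = -127455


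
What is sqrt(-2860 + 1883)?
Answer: I*sqrt(977) ≈ 31.257*I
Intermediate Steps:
sqrt(-2860 + 1883) = sqrt(-977) = I*sqrt(977)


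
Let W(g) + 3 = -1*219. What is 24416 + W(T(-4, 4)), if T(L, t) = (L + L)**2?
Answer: 24194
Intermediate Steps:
T(L, t) = 4*L**2 (T(L, t) = (2*L)**2 = 4*L**2)
W(g) = -222 (W(g) = -3 - 1*219 = -3 - 219 = -222)
24416 + W(T(-4, 4)) = 24416 - 222 = 24194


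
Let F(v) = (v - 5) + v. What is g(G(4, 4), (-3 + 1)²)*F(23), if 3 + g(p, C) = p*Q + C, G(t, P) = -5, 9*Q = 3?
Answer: -82/3 ≈ -27.333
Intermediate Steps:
Q = ⅓ (Q = (⅑)*3 = ⅓ ≈ 0.33333)
g(p, C) = -3 + C + p/3 (g(p, C) = -3 + (p*(⅓) + C) = -3 + (p/3 + C) = -3 + (C + p/3) = -3 + C + p/3)
F(v) = -5 + 2*v (F(v) = (-5 + v) + v = -5 + 2*v)
g(G(4, 4), (-3 + 1)²)*F(23) = (-3 + (-3 + 1)² + (⅓)*(-5))*(-5 + 2*23) = (-3 + (-2)² - 5/3)*(-5 + 46) = (-3 + 4 - 5/3)*41 = -⅔*41 = -82/3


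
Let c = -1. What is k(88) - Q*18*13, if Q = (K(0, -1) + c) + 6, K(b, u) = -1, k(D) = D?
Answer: -848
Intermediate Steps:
Q = 4 (Q = (-1 - 1) + 6 = -2 + 6 = 4)
k(88) - Q*18*13 = 88 - 4*18*13 = 88 - 72*13 = 88 - 1*936 = 88 - 936 = -848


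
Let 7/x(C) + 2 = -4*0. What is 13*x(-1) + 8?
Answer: -75/2 ≈ -37.500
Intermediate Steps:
x(C) = -7/2 (x(C) = 7/(-2 - 4*0) = 7/(-2 + 0) = 7/(-2) = 7*(-1/2) = -7/2)
13*x(-1) + 8 = 13*(-7/2) + 8 = -91/2 + 8 = -75/2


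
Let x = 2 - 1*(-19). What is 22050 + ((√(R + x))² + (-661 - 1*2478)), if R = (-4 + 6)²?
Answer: 18936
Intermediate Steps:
R = 4 (R = 2² = 4)
x = 21 (x = 2 + 19 = 21)
22050 + ((√(R + x))² + (-661 - 1*2478)) = 22050 + ((√(4 + 21))² + (-661 - 1*2478)) = 22050 + ((√25)² + (-661 - 2478)) = 22050 + (5² - 3139) = 22050 + (25 - 3139) = 22050 - 3114 = 18936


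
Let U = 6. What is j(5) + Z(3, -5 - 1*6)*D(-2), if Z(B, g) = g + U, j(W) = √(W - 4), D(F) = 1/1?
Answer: -4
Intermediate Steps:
D(F) = 1
j(W) = √(-4 + W)
Z(B, g) = 6 + g (Z(B, g) = g + 6 = 6 + g)
j(5) + Z(3, -5 - 1*6)*D(-2) = √(-4 + 5) + (6 + (-5 - 1*6))*1 = √1 + (6 + (-5 - 6))*1 = 1 + (6 - 11)*1 = 1 - 5*1 = 1 - 5 = -4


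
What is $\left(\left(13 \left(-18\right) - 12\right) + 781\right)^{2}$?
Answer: $286225$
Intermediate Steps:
$\left(\left(13 \left(-18\right) - 12\right) + 781\right)^{2} = \left(\left(-234 - 12\right) + 781\right)^{2} = \left(-246 + 781\right)^{2} = 535^{2} = 286225$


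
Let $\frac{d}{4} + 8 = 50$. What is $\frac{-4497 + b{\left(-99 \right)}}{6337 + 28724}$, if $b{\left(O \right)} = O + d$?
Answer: $- \frac{1476}{11687} \approx -0.12629$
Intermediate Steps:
$d = 168$ ($d = -32 + 4 \cdot 50 = -32 + 200 = 168$)
$b{\left(O \right)} = 168 + O$ ($b{\left(O \right)} = O + 168 = 168 + O$)
$\frac{-4497 + b{\left(-99 \right)}}{6337 + 28724} = \frac{-4497 + \left(168 - 99\right)}{6337 + 28724} = \frac{-4497 + 69}{35061} = \left(-4428\right) \frac{1}{35061} = - \frac{1476}{11687}$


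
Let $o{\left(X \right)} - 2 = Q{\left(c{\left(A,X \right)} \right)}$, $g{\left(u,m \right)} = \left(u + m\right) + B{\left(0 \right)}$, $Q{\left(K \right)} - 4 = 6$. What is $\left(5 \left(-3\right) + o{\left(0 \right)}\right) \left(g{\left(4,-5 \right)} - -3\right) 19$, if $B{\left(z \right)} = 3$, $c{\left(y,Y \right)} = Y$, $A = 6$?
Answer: $-285$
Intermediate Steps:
$Q{\left(K \right)} = 10$ ($Q{\left(K \right)} = 4 + 6 = 10$)
$g{\left(u,m \right)} = 3 + m + u$ ($g{\left(u,m \right)} = \left(u + m\right) + 3 = \left(m + u\right) + 3 = 3 + m + u$)
$o{\left(X \right)} = 12$ ($o{\left(X \right)} = 2 + 10 = 12$)
$\left(5 \left(-3\right) + o{\left(0 \right)}\right) \left(g{\left(4,-5 \right)} - -3\right) 19 = \left(5 \left(-3\right) + 12\right) \left(\left(3 - 5 + 4\right) - -3\right) 19 = \left(-15 + 12\right) \left(2 + 3\right) 19 = \left(-3\right) 5 \cdot 19 = \left(-15\right) 19 = -285$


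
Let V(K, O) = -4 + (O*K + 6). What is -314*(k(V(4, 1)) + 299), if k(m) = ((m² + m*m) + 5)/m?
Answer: -293747/3 ≈ -97916.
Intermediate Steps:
V(K, O) = 2 + K*O (V(K, O) = -4 + (K*O + 6) = -4 + (6 + K*O) = 2 + K*O)
k(m) = (5 + 2*m²)/m (k(m) = ((m² + m²) + 5)/m = (2*m² + 5)/m = (5 + 2*m²)/m)
-314*(k(V(4, 1)) + 299) = -314*((2*(2 + 4*1) + 5/(2 + 4*1)) + 299) = -314*((2*(2 + 4) + 5/(2 + 4)) + 299) = -314*((2*6 + 5/6) + 299) = -314*((12 + 5*(⅙)) + 299) = -314*((12 + ⅚) + 299) = -314*(77/6 + 299) = -314*1871/6 = -293747/3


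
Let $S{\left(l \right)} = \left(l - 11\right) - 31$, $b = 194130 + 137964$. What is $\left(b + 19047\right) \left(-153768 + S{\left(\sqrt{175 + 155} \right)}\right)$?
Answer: $-54008997210 + 351141 \sqrt{330} \approx -5.4003 \cdot 10^{10}$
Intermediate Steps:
$b = 332094$
$S{\left(l \right)} = -42 + l$ ($S{\left(l \right)} = \left(-11 + l\right) - 31 = -42 + l$)
$\left(b + 19047\right) \left(-153768 + S{\left(\sqrt{175 + 155} \right)}\right) = \left(332094 + 19047\right) \left(-153768 - \left(42 - \sqrt{175 + 155}\right)\right) = 351141 \left(-153768 - \left(42 - \sqrt{330}\right)\right) = 351141 \left(-153810 + \sqrt{330}\right) = -54008997210 + 351141 \sqrt{330}$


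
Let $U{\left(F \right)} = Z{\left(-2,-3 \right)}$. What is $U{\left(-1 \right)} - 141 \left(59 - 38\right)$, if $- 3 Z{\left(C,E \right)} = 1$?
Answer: $- \frac{8884}{3} \approx -2961.3$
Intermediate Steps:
$Z{\left(C,E \right)} = - \frac{1}{3}$ ($Z{\left(C,E \right)} = \left(- \frac{1}{3}\right) 1 = - \frac{1}{3}$)
$U{\left(F \right)} = - \frac{1}{3}$
$U{\left(-1 \right)} - 141 \left(59 - 38\right) = - \frac{1}{3} - 141 \left(59 - 38\right) = - \frac{1}{3} - 2961 = - \frac{8884}{3}$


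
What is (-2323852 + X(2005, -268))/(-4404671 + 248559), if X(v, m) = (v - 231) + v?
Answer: 2320073/4156112 ≈ 0.55823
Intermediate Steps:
X(v, m) = -231 + 2*v (X(v, m) = (-231 + v) + v = -231 + 2*v)
(-2323852 + X(2005, -268))/(-4404671 + 248559) = (-2323852 + (-231 + 2*2005))/(-4404671 + 248559) = (-2323852 + (-231 + 4010))/(-4156112) = (-2323852 + 3779)*(-1/4156112) = -2320073*(-1/4156112) = 2320073/4156112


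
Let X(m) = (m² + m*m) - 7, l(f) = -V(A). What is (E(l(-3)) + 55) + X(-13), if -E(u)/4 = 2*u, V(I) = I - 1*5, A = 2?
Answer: 362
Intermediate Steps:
V(I) = -5 + I (V(I) = I - 5 = -5 + I)
l(f) = 3 (l(f) = -(-5 + 2) = -1*(-3) = 3)
E(u) = -8*u
X(m) = -7 + 2*m² (X(m) = (m² + m²) - 7 = 2*m² - 7 = -7 + 2*m²)
(E(l(-3)) + 55) + X(-13) = (-8*3 + 55) + (-7 + 2*(-13)²) = (-24 + 55) + (-7 + 2*169) = 31 + (-7 + 338) = 31 + 331 = 362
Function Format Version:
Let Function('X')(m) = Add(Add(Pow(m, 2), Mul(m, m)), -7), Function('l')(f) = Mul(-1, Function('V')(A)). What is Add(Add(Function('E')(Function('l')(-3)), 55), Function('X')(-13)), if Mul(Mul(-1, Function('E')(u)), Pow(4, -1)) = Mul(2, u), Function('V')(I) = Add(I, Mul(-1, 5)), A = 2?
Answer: 362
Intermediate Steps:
Function('V')(I) = Add(-5, I) (Function('V')(I) = Add(I, -5) = Add(-5, I))
Function('l')(f) = 3 (Function('l')(f) = Mul(-1, Add(-5, 2)) = Mul(-1, -3) = 3)
Function('E')(u) = Mul(-8, u) (Function('E')(u) = Mul(-4, Mul(2, u)) = Mul(-8, u))
Function('X')(m) = Add(-7, Mul(2, Pow(m, 2))) (Function('X')(m) = Add(Add(Pow(m, 2), Pow(m, 2)), -7) = Add(Mul(2, Pow(m, 2)), -7) = Add(-7, Mul(2, Pow(m, 2))))
Add(Add(Function('E')(Function('l')(-3)), 55), Function('X')(-13)) = Add(Add(Mul(-8, 3), 55), Add(-7, Mul(2, Pow(-13, 2)))) = Add(Add(-24, 55), Add(-7, Mul(2, 169))) = Add(31, Add(-7, 338)) = Add(31, 331) = 362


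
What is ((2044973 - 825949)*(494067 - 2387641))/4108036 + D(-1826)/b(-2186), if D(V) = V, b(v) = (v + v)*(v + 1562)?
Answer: -787171377687703633/1400906004576 ≈ -5.6190e+5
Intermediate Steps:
b(v) = 2*v*(1562 + v) (b(v) = (2*v)*(1562 + v) = 2*v*(1562 + v))
((2044973 - 825949)*(494067 - 2387641))/4108036 + D(-1826)/b(-2186) = ((2044973 - 825949)*(494067 - 2387641))/4108036 - 1826*(-1/(4372*(1562 - 2186))) = (1219024*(-1893574))*(1/4108036) - 1826/(2*(-2186)*(-624)) = -2308312151776*1/4108036 - 1826/2728128 = -577078037944/1027009 - 1826*1/2728128 = -577078037944/1027009 - 913/1364064 = -787171377687703633/1400906004576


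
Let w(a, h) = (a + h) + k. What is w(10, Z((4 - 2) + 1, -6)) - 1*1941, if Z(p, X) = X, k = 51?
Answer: -1886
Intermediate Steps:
w(a, h) = 51 + a + h (w(a, h) = (a + h) + 51 = 51 + a + h)
w(10, Z((4 - 2) + 1, -6)) - 1*1941 = (51 + 10 - 6) - 1*1941 = 55 - 1941 = -1886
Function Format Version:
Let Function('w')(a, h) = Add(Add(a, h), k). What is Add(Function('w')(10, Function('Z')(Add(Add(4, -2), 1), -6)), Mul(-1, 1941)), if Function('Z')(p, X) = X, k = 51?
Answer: -1886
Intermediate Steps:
Function('w')(a, h) = Add(51, a, h) (Function('w')(a, h) = Add(Add(a, h), 51) = Add(51, a, h))
Add(Function('w')(10, Function('Z')(Add(Add(4, -2), 1), -6)), Mul(-1, 1941)) = Add(Add(51, 10, -6), Mul(-1, 1941)) = Add(55, -1941) = -1886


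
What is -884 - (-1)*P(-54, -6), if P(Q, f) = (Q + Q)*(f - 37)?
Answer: 3760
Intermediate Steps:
P(Q, f) = 2*Q*(-37 + f) (P(Q, f) = (2*Q)*(-37 + f) = 2*Q*(-37 + f))
-884 - (-1)*P(-54, -6) = -884 - (-1)*2*(-54)*(-37 - 6) = -884 - (-1)*2*(-54)*(-43) = -884 - (-1)*4644 = -884 - 1*(-4644) = -884 + 4644 = 3760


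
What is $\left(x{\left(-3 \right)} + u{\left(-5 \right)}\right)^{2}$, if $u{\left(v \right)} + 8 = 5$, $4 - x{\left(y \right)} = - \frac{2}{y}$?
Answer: $\frac{1}{9} \approx 0.11111$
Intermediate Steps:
$x{\left(y \right)} = 4 + \frac{2}{y}$ ($x{\left(y \right)} = 4 - - \frac{2}{y} = 4 + \frac{2}{y}$)
$u{\left(v \right)} = -3$ ($u{\left(v \right)} = -8 + 5 = -3$)
$\left(x{\left(-3 \right)} + u{\left(-5 \right)}\right)^{2} = \left(\left(4 + \frac{2}{-3}\right) - 3\right)^{2} = \left(\left(4 + 2 \left(- \frac{1}{3}\right)\right) - 3\right)^{2} = \left(\left(4 - \frac{2}{3}\right) - 3\right)^{2} = \left(\frac{10}{3} - 3\right)^{2} = \left(\frac{1}{3}\right)^{2} = \frac{1}{9}$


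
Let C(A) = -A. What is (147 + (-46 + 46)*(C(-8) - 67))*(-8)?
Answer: -1176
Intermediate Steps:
(147 + (-46 + 46)*(C(-8) - 67))*(-8) = (147 + (-46 + 46)*(-1*(-8) - 67))*(-8) = (147 + 0*(8 - 67))*(-8) = (147 + 0*(-59))*(-8) = (147 + 0)*(-8) = 147*(-8) = -1176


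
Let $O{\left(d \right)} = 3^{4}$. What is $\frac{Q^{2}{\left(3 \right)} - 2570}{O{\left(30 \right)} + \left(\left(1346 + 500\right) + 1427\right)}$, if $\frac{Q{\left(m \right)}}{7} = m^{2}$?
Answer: $\frac{1399}{3354} \approx 0.41711$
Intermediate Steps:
$Q{\left(m \right)} = 7 m^{2}$
$O{\left(d \right)} = 81$
$\frac{Q^{2}{\left(3 \right)} - 2570}{O{\left(30 \right)} + \left(\left(1346 + 500\right) + 1427\right)} = \frac{\left(7 \cdot 3^{2}\right)^{2} - 2570}{81 + \left(\left(1346 + 500\right) + 1427\right)} = \frac{\left(7 \cdot 9\right)^{2} - 2570}{81 + \left(1846 + 1427\right)} = \frac{63^{2} - 2570}{81 + 3273} = \frac{3969 - 2570}{3354} = 1399 \cdot \frac{1}{3354} = \frac{1399}{3354}$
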